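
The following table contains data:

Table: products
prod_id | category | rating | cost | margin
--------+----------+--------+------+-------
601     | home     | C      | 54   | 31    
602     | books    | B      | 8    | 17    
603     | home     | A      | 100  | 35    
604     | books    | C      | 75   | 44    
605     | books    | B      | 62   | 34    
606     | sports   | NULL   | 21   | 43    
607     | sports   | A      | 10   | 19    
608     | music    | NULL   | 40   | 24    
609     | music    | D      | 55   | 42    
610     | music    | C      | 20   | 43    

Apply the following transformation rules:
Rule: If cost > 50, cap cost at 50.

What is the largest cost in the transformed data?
50

Step 1: Original maximum cost = 100
Step 2: Apply cap at 50
Step 3: 5 records had cost > 50 and were capped
Step 4: Maximum after transformation = 50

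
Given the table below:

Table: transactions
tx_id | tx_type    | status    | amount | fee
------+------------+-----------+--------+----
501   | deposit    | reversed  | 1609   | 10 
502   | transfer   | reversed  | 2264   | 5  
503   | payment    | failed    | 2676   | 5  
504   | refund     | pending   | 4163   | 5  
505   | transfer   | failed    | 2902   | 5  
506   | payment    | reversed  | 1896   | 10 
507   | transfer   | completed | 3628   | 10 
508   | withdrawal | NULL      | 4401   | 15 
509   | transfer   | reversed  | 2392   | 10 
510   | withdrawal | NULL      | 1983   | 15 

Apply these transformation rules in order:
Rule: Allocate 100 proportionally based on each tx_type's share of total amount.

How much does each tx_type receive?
deposit: 5.76, payment: 16.38, refund: 14.91, transfer: 40.07, withdrawal: 22.87

Step 1: Calculate total amount = 27914
Step 2: Calculate each tx_type's proportion:
  deposit: 1609/27914 = 5.76% → 5.76
  payment: 4572/27914 = 16.38% → 16.38
  refund: 4163/27914 = 14.91% → 14.91
  transfer: 11186/27914 = 40.07% → 40.07
  withdrawal: 6384/27914 = 22.87% → 22.87
Step 3: Verify: sum of allocations ≈ 100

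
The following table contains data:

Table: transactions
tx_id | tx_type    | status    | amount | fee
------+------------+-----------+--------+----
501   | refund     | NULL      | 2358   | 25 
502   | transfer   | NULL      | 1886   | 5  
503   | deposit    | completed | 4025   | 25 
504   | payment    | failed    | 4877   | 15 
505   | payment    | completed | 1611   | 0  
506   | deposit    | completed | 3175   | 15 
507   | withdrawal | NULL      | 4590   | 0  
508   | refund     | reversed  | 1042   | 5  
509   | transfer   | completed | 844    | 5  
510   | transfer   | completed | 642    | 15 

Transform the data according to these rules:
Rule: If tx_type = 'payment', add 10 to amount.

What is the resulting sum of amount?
25070

Step 1: Count records where tx_type = 'payment': 2
Step 2: Total bonus added: 2 × 10 = 20
Step 3: Original sum of amount: 25050
Step 4: Final sum = 25050 + 20 = 25070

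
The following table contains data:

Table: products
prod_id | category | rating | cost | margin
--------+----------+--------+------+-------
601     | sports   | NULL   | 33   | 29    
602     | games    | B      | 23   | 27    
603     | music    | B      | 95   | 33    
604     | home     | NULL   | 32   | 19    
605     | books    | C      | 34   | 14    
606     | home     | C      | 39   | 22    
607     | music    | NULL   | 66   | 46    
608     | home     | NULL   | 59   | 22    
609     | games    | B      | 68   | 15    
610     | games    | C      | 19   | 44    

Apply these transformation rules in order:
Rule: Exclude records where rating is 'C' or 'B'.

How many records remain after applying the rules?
4

Step 1: Count records to exclude
  - 3 (C) + 3 (B) = 6 records
Step 2: Total records: 10
Step 3: Remaining = 10 - 6 = 4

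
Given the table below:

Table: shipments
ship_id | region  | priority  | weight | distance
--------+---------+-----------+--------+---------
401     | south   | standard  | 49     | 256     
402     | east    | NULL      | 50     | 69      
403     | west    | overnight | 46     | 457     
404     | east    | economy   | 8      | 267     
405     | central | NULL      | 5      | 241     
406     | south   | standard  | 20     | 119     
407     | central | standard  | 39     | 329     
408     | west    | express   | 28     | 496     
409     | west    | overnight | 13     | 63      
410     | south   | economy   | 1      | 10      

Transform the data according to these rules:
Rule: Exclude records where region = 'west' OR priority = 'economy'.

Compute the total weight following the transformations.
163

Step 1: Find records where region = 'west' OR priority = 'economy'
Step 2: 5 records match, summing to 96
Step 3: Original sum: 259
Step 4: Remaining sum = 259 - 96 = 163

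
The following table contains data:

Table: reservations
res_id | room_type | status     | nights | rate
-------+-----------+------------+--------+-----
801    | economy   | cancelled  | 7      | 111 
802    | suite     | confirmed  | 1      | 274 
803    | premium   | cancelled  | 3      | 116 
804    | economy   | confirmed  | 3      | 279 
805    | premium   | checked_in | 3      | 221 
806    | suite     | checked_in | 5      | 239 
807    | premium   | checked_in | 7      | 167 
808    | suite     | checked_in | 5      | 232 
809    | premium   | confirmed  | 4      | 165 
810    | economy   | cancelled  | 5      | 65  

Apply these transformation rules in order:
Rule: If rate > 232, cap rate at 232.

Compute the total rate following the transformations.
1773

Step 1: 3 records have rate > 232
Step 2: These records originally summed to 792
Step 3: After capping: 3 × 232 = 696
Step 4: Unaffected records sum: 1077
Step 5: Final sum = 696 + 1077 = 1773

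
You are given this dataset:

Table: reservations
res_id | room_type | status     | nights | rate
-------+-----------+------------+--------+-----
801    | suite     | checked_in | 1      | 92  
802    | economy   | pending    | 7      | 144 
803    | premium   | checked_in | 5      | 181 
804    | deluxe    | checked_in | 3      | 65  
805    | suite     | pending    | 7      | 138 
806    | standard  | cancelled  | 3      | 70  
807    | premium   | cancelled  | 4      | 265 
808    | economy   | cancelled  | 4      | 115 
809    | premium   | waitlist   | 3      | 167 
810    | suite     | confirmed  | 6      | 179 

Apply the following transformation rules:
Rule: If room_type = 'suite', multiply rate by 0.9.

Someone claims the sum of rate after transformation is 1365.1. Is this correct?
No, the correct result is 1375.1.

Step 1: Calculate the correct sum after transformation
Step 2: Apply multiplier 0.9 to records where room_type = 'suite'
Step 3: Correct result = 1375.1
Step 4: Claimed result = 1365.1
Step 5: 1375.1 ≠ 1365.1
Conclusion: The claimed result is incorrect. The correct answer is 1375.1.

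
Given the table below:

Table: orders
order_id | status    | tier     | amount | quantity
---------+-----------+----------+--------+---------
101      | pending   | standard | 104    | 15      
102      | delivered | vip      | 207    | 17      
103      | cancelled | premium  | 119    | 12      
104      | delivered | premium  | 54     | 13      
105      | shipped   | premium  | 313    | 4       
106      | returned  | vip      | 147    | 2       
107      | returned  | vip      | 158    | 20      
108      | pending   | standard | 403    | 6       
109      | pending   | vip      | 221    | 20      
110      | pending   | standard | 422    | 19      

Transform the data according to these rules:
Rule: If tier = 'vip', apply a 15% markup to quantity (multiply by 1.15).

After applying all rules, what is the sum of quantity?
136.85

Step 1: Records with tier = 'vip' have total quantity = 59
Step 2: Apply multiplier: 59 × 1.15 = 67.85
Step 3: Other records total: 69
Step 4: Final sum = 67.85 + 69 = 136.85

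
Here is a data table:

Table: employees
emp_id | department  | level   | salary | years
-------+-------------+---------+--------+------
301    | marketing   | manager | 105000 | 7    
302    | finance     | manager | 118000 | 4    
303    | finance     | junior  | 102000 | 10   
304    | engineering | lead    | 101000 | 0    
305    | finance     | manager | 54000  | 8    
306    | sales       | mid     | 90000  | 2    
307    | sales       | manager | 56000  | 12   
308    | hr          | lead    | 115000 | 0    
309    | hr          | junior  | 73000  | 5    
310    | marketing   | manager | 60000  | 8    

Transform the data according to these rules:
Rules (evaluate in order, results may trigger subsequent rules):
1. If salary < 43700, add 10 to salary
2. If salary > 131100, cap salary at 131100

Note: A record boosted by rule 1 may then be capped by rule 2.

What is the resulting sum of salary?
874000

Step 1: Apply rule 1 to records with salary < 43700
  - 0 records get bonus of 10
  - Of these, 0 records then exceed 131100 and get capped
Step 2: Apply rule 2 to records with salary > 131100
  - 0 records (original) are capped
Step 3: Calculate final sum = 874000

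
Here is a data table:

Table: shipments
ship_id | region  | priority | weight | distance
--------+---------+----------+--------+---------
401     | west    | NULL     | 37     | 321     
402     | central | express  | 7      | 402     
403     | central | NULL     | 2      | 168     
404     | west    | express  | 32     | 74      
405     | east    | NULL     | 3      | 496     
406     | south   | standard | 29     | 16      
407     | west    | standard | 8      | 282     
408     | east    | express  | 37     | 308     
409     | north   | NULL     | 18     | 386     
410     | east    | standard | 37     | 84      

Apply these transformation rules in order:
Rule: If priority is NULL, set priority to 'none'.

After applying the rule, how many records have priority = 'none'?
4

Step 1: Count records where priority IS NULL
Step 2: Found 4 records with NULL priority
Step 3: These records will have priority set to 'none'
Step 4: Records already having priority = 'none': 0
Step 5: Answer: 4 + 0 = 4 records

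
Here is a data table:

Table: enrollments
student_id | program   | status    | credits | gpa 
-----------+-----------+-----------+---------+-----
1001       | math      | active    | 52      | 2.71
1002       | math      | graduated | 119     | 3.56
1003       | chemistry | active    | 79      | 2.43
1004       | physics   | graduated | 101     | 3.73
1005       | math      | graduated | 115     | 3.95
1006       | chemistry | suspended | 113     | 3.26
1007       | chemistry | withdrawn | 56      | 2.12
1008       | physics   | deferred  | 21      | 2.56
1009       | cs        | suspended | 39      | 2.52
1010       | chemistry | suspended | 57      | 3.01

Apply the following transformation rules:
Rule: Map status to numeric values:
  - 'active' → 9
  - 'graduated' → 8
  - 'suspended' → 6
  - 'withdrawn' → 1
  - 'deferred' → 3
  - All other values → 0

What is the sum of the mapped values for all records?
64

Step 1: Apply mapping to each record
Step 2: Count by status:
  'active': 2 records × 9 = 18
  'graduated': 3 records × 8 = 24
  'suspended': 3 records × 6 = 18
  'withdrawn': 1 records × 1 = 1
  'deferred': 1 records × 3 = 3
Step 3: Sum all mapped values = 64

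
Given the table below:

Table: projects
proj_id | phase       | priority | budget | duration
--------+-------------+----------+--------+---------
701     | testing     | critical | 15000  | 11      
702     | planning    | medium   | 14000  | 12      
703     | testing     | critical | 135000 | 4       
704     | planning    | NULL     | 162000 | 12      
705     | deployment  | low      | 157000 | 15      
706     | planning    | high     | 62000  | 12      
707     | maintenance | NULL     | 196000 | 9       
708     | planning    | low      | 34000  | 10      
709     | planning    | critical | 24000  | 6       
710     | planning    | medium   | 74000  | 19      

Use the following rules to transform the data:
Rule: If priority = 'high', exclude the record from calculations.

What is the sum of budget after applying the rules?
811000

Step 1: Identify records where priority = 'high'
Step 2: The excluded records sum to 62000
Step 3: Original total budget = 873000
Step 4: Remaining total = 873000 - 62000 = 811000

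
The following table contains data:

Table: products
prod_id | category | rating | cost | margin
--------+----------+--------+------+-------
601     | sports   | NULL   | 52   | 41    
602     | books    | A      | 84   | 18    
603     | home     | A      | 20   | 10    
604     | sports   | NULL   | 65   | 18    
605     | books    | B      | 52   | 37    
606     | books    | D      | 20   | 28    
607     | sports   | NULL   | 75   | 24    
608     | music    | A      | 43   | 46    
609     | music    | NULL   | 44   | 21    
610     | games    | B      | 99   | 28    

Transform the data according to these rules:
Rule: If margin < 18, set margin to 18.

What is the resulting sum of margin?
279

Step 1: 1 records have margin < 18
Step 2: These records originally summed to 10
Step 3: After setting to minimum: 1 × 18 = 18
Step 4: Unaffected records sum: 261
Step 5: Final sum = 18 + 261 = 279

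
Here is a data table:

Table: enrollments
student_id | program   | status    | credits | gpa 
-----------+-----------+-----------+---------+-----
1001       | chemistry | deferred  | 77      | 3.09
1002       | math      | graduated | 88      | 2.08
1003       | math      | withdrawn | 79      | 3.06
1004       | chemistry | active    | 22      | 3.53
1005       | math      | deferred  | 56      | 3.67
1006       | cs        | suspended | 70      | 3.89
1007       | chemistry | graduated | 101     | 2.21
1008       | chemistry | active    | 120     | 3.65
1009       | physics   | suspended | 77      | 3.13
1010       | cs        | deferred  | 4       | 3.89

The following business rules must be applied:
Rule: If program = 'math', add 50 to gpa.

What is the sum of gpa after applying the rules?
182.2

Step 1: Count records where program = 'math': 3
Step 2: Total bonus added: 3 × 50 = 150
Step 3: Original sum of gpa: 32.2
Step 4: Final sum = 32.2 + 150 = 182.2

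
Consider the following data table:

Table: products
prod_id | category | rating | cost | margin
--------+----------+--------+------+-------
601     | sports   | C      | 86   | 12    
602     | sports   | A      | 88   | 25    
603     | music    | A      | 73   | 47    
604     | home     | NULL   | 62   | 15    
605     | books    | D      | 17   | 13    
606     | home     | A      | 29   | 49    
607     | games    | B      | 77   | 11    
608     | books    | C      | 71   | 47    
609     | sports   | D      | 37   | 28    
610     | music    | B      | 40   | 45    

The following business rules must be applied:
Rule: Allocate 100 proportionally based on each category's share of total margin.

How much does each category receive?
books: 20.55, games: 3.77, home: 21.92, music: 31.51, sports: 22.26

Step 1: Calculate total margin = 292
Step 2: Calculate each category's proportion:
  books: 60/292 = 20.55% → 20.55
  games: 11/292 = 3.77% → 3.77
  home: 64/292 = 21.92% → 21.92
  music: 92/292 = 31.51% → 31.51
  sports: 65/292 = 22.26% → 22.26
Step 3: Verify: sum of allocations ≈ 100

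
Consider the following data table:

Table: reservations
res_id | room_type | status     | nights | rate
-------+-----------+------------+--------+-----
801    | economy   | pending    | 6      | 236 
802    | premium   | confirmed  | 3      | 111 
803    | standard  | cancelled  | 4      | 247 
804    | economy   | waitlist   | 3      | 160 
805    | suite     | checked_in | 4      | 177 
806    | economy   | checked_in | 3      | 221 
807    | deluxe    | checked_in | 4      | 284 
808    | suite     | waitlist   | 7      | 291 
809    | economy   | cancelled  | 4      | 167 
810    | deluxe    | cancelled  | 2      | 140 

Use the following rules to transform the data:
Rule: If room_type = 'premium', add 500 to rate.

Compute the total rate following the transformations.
2534

Step 1: Count records where room_type = 'premium': 1
Step 2: Total bonus added: 1 × 500 = 500
Step 3: Original sum of rate: 2034
Step 4: Final sum = 2034 + 500 = 2534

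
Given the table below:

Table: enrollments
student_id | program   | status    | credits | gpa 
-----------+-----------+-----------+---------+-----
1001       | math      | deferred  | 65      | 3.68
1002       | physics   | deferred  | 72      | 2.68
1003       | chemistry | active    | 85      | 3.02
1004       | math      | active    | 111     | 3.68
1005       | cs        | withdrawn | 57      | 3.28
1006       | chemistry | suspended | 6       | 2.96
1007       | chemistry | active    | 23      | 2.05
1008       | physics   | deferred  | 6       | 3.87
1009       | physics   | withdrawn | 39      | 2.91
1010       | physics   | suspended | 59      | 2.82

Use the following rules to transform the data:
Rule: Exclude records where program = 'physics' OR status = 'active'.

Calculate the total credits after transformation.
128

Step 1: Find records where program = 'physics' OR status = 'active'
Step 2: 7 records match, summing to 395
Step 3: Original sum: 523
Step 4: Remaining sum = 523 - 395 = 128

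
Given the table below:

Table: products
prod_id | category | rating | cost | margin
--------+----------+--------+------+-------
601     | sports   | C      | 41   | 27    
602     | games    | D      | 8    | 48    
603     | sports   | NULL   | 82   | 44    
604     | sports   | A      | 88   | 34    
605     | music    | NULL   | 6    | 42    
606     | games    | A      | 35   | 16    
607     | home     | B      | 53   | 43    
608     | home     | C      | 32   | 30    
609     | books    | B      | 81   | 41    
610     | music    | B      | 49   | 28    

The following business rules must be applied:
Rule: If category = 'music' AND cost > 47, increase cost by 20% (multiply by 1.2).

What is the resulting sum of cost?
484.8

Step 1: Find records where category = 'music' AND cost > 47
Step 2: 1 records match, summing to 49
Step 3: After multiplier: 49 × 1.2 = 58.8
Step 4: Unaffected records sum: 426
Step 5: Final sum = 58.8 + 426 = 484.8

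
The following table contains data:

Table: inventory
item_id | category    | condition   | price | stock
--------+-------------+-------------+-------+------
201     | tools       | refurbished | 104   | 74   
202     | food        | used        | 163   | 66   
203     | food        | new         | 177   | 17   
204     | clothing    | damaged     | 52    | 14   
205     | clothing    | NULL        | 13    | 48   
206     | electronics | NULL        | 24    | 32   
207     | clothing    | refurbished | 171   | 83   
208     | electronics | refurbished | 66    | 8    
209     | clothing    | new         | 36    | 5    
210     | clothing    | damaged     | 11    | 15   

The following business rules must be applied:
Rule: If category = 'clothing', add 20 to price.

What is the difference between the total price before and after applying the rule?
100

Step 1: Original sum of price = 817
Step 2: 5 records have category = 'clothing'
Step 3: Each affected record changes by 20
Step 4: Total change = 5 × 20 = 100
Step 5: New sum = 817 + 100 = 917
Step 6: Difference = |917 - 817| = 100
        (Sum increased by 100)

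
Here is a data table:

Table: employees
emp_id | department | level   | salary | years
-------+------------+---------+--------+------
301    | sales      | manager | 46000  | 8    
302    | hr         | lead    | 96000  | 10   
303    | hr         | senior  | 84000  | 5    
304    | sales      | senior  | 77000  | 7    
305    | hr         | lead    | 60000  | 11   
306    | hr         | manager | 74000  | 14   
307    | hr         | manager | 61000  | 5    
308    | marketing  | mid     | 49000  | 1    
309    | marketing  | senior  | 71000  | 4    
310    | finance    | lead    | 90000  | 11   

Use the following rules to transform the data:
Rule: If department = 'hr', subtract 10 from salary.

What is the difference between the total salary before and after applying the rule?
50

Step 1: Original sum of salary = 708000
Step 2: 5 records have department = 'hr'
Step 3: Each affected record changes by -10
Step 4: Total change = 5 × -10 = -50
Step 5: New sum = 708000 + -50 = 707950
Step 6: Difference = |707950 - 708000| = 50
        (Sum decreased by 50)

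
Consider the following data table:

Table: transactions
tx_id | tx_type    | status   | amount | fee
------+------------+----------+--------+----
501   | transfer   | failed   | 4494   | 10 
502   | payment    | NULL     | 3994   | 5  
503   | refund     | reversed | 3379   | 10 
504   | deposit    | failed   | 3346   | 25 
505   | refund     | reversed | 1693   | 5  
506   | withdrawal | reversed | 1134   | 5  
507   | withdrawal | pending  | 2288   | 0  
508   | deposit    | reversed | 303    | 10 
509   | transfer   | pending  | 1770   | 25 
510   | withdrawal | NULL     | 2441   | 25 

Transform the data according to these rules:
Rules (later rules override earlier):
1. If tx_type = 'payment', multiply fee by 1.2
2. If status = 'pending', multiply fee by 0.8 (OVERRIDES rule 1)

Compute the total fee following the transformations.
116.0

Step 1: Rule 2 takes priority for records with status = 'pending'
  - 2 records: 25 × 0.8 = 20.0
Step 2: Rule 1 applies to remaining records with tx_type = 'payment'
  - 1 records: 5 × 1.2 = 6.0
Step 3: Other records unchanged: 90
Step 4: Final sum = 20.0 + 6.0 + 90 = 116.0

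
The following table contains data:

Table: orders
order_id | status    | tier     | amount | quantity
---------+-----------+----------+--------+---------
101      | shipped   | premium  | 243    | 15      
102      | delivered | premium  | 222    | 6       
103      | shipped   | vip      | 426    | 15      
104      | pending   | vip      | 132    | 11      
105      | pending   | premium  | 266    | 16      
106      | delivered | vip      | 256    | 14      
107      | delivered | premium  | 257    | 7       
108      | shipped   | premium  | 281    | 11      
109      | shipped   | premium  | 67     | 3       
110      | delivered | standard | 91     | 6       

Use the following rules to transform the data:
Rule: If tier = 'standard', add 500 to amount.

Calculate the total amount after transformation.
2741

Step 1: Count records where tier = 'standard': 1
Step 2: Total bonus added: 1 × 500 = 500
Step 3: Original sum of amount: 2241
Step 4: Final sum = 2241 + 500 = 2741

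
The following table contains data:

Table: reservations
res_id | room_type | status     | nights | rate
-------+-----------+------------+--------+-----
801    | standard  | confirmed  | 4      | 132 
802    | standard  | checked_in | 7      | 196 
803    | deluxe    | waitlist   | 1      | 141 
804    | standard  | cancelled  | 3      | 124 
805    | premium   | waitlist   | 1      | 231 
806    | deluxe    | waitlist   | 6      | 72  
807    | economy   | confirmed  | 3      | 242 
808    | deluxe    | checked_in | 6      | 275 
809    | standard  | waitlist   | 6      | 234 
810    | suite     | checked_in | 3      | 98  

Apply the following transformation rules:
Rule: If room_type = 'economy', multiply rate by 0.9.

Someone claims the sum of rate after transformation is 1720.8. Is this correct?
Yes, the result is correct.

Step 1: Calculate the correct sum after transformation
Step 2: Apply multiplier 0.9 to records where room_type = 'economy'
Step 3: Correct result = 1720.8
Step 4: Claimed result = 1720.8
Step 5: 1720.8 = 1720.8 ✓
Conclusion: The claimed result is correct.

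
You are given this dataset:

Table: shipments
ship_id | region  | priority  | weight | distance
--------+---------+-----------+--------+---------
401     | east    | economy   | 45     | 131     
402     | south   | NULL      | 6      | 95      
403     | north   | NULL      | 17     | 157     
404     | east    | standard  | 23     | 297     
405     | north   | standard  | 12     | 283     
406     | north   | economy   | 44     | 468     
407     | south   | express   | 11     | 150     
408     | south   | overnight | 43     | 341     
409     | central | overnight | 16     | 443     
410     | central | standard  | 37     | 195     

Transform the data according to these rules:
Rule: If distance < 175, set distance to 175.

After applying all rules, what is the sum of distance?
2727

Step 1: 4 records have distance < 175
Step 2: These records originally summed to 533
Step 3: After setting to minimum: 4 × 175 = 700
Step 4: Unaffected records sum: 2027
Step 5: Final sum = 700 + 2027 = 2727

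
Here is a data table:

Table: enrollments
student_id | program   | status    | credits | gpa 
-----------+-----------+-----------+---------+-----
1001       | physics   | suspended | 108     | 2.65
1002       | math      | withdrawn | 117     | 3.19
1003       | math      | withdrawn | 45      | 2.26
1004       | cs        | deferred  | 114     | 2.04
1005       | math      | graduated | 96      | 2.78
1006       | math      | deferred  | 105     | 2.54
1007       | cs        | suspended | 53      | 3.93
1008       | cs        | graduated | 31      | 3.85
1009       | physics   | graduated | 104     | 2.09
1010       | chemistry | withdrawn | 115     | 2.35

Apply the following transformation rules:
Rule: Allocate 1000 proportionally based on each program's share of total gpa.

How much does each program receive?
chemistry: 84.9, cs: 354.77, math: 389.09, physics: 171.24

Step 1: Calculate total gpa = 27.68
Step 2: Calculate each program's proportion:
  chemistry: 2.35/27.68 = 8.49% → 84.9
  cs: 9.82/27.68 = 35.48% → 354.77
  math: 10.77/27.68 = 38.91% → 389.09
  physics: 4.74/27.68 = 17.12% → 171.24
Step 3: Verify: sum of allocations ≈ 1000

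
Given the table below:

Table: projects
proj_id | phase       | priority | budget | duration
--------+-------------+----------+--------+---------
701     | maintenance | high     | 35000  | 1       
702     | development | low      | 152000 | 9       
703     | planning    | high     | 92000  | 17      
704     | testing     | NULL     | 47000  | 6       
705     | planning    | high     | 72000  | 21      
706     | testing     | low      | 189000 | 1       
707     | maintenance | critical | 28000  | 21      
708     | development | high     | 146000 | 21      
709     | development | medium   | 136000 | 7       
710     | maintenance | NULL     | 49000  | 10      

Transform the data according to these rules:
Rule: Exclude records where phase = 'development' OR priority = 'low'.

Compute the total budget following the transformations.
323000

Step 1: Find records where phase = 'development' OR priority = 'low'
Step 2: 4 records match, summing to 623000
Step 3: Original sum: 946000
Step 4: Remaining sum = 946000 - 623000 = 323000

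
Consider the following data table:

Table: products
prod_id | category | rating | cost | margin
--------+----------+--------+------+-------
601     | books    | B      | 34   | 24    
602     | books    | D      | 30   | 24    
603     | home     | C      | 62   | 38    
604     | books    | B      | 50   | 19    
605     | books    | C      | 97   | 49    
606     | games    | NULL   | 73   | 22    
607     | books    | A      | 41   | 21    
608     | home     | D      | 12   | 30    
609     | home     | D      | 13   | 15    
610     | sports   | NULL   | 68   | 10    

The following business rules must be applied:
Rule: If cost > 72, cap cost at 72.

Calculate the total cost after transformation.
454

Step 1: 2 records have cost > 72
Step 2: These records originally summed to 170
Step 3: After capping: 2 × 72 = 144
Step 4: Unaffected records sum: 310
Step 5: Final sum = 144 + 310 = 454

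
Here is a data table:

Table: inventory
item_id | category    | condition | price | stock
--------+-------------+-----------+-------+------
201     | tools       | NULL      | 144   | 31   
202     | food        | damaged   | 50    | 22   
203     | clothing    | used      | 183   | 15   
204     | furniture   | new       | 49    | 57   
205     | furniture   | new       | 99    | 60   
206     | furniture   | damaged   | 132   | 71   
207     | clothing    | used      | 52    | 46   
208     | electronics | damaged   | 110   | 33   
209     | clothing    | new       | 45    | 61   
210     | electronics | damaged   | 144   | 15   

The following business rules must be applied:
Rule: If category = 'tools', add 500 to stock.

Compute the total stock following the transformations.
911

Step 1: Count records where category = 'tools': 1
Step 2: Total bonus added: 1 × 500 = 500
Step 3: Original sum of stock: 411
Step 4: Final sum = 411 + 500 = 911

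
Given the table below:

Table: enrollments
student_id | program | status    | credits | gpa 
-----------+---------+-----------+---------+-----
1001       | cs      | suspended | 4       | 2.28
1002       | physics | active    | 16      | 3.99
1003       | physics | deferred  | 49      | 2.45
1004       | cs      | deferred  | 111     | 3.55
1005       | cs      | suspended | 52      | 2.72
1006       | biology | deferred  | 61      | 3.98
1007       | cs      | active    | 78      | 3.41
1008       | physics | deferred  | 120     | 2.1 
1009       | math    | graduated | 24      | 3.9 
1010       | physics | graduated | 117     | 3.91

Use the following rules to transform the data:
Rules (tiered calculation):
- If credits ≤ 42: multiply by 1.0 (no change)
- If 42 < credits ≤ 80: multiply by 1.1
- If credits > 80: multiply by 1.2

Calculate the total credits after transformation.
725.6

Step 1: Tier 1 (credits ≤ 42): 3 records, sum = 44 × 1.0 = 44.0
Step 2: Tier 2 (42 < credits ≤ 80): 4 records, sum = 240 × 1.1 = 264.0
Step 3: Tier 3 (credits > 80): 3 records, sum = 348 × 1.2 = 417.6
Step 4: Final sum = 44.0 + 264.0 + 417.6 = 725.6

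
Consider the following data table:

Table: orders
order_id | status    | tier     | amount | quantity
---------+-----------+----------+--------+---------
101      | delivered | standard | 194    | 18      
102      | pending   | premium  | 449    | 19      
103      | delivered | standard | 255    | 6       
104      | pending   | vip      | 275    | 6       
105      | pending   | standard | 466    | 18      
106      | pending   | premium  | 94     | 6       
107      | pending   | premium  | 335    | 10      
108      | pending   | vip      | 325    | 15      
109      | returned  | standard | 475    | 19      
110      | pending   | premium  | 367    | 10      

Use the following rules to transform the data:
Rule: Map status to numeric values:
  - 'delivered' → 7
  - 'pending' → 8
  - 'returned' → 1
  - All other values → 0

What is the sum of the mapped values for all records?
71

Step 1: Apply mapping to each record
Step 2: Count by status:
  'delivered': 2 records × 7 = 14
  'pending': 7 records × 8 = 56
  'returned': 1 records × 1 = 1
Step 3: Sum all mapped values = 71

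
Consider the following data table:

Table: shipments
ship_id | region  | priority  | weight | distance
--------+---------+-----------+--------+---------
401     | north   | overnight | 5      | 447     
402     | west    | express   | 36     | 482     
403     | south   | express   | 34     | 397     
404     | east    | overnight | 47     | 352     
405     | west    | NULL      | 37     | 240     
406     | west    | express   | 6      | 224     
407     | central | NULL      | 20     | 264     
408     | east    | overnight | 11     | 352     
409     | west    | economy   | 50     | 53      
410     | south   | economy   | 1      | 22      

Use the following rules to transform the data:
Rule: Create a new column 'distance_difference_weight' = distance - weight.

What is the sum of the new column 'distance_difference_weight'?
2586

Step 1: For each record, compute distance - weight
Example calculations:
  447 - 5 = 442
  482 - 36 = 446
  397 - 34 = 363
  ...
Step 2: Sum all derived values
Step 3: Total = 2586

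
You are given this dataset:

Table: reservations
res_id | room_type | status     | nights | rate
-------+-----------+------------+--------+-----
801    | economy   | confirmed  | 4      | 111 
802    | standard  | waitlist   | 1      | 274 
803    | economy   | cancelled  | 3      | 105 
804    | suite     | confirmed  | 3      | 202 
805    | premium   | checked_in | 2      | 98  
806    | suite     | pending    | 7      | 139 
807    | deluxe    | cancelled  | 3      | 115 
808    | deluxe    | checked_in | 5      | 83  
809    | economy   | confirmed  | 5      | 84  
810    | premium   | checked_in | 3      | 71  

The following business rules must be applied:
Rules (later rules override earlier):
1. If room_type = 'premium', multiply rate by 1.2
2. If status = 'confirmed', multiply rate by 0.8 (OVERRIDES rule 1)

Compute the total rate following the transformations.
1236.4

Step 1: Rule 2 takes priority for records with status = 'confirmed'
  - 3 records: 397 × 0.8 = 317.6
Step 2: Rule 1 applies to remaining records with room_type = 'premium'
  - 2 records: 169 × 1.2 = 202.8
Step 3: Other records unchanged: 716
Step 4: Final sum = 317.6 + 202.8 + 716 = 1236.4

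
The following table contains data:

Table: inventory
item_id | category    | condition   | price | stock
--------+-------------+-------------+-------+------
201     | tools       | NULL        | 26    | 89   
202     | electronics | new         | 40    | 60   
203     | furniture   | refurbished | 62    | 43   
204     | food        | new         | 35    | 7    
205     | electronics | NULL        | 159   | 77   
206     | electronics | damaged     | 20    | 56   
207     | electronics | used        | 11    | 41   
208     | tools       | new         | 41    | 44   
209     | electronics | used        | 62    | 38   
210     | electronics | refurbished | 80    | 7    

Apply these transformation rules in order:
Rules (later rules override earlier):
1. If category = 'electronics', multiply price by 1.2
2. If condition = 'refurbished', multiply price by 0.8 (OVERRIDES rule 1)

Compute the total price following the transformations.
566.0

Step 1: Rule 2 takes priority for records with condition = 'refurbished'
  - 2 records: 142 × 0.8 = 113.6
Step 2: Rule 1 applies to remaining records with category = 'electronics'
  - 5 records: 292 × 1.2 = 350.4
Step 3: Other records unchanged: 102
Step 4: Final sum = 113.6 + 350.4 + 102 = 566.0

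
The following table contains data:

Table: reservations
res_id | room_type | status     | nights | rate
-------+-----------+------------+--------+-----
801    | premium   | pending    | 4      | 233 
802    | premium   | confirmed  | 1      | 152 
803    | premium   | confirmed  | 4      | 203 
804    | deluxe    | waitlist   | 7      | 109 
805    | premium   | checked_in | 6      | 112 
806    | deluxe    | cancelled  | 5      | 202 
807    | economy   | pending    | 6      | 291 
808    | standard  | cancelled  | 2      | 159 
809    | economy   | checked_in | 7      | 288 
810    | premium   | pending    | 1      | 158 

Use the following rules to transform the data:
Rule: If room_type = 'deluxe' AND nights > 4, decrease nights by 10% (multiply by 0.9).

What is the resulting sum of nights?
41.8

Step 1: Find records where room_type = 'deluxe' AND nights > 4
Step 2: 2 records match, summing to 12
Step 3: After multiplier: 12 × 0.9 = 10.8
Step 4: Unaffected records sum: 31
Step 5: Final sum = 10.8 + 31 = 41.8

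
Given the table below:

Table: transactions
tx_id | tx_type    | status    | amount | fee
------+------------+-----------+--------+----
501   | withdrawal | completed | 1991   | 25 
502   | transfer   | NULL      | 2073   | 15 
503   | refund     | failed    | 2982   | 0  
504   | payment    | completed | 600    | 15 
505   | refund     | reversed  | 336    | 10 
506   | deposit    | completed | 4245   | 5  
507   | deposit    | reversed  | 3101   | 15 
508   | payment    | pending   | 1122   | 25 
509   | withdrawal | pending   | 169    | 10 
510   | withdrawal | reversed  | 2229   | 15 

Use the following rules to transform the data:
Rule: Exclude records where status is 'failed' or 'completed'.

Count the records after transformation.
6

Step 1: Count records to exclude
  - 1 (failed) + 3 (completed) = 4 records
Step 2: Total records: 10
Step 3: Remaining = 10 - 4 = 6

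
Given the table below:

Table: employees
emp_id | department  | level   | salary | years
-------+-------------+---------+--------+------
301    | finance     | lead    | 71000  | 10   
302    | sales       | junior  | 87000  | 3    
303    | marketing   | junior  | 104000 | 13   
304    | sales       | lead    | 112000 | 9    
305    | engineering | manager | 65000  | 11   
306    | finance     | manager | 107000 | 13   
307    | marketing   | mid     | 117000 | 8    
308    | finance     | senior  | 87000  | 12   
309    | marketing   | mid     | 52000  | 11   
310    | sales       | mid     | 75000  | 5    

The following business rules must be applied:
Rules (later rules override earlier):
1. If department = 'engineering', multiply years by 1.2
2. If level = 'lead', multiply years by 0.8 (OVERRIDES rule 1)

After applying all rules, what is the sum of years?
93.4

Step 1: Rule 2 takes priority for records with level = 'lead'
  - 2 records: 19 × 0.8 = 15.2
Step 2: Rule 1 applies to remaining records with department = 'engineering'
  - 1 records: 11 × 1.2 = 13.2
Step 3: Other records unchanged: 65
Step 4: Final sum = 15.2 + 13.2 + 65 = 93.4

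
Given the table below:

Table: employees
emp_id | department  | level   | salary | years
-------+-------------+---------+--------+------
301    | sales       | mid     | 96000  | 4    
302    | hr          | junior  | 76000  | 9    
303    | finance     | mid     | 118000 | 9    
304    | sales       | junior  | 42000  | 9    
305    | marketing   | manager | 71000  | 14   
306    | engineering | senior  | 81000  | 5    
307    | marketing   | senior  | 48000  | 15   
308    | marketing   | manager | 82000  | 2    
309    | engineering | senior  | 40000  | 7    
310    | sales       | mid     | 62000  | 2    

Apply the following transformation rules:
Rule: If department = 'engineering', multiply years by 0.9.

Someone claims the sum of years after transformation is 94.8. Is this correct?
No, the correct result is 74.8.

Step 1: Calculate the correct sum after transformation
Step 2: Apply multiplier 0.9 to records where department = 'engineering'
Step 3: Correct result = 74.8
Step 4: Claimed result = 94.8
Step 5: 74.8 ≠ 94.8
Conclusion: The claimed result is incorrect. The correct answer is 74.8.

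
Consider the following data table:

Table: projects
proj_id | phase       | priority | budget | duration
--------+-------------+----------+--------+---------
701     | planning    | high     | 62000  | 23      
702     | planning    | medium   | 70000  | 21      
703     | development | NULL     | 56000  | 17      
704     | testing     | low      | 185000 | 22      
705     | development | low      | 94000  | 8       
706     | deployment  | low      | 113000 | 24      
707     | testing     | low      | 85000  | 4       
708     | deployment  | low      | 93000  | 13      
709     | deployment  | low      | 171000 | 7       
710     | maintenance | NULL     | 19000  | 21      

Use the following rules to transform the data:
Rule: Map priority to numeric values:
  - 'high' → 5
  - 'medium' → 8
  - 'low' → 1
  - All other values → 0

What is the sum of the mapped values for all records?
19

Step 1: Apply mapping to each record
Step 2: Count by status:
  'high': 1 records × 5 = 5
  'medium': 1 records × 8 = 8
  'low': 6 records × 1 = 6
Step 3: Sum all mapped values = 19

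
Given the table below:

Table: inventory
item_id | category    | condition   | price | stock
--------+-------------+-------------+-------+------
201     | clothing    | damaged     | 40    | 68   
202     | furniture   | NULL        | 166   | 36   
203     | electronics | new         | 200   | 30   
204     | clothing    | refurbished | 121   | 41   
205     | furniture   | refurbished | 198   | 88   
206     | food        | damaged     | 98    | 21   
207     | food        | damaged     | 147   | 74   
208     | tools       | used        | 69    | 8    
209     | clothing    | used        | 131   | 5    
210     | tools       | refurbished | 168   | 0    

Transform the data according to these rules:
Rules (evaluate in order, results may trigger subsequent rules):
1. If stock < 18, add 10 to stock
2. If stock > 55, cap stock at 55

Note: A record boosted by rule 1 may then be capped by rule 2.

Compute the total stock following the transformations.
336

Step 1: Apply rule 1 to records with stock < 18
  - 3 records get bonus of 10
  - Of these, 0 records then exceed 55 and get capped
Step 2: Apply rule 2 to records with stock > 55
  - 3 records (original) are capped
Step 3: Calculate final sum = 336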